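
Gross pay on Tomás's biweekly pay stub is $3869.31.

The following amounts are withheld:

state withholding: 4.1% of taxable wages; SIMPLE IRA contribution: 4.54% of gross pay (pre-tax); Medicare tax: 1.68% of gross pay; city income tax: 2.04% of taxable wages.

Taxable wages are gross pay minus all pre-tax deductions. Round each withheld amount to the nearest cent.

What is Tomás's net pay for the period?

$3401.85

SIMPLE IRA contribution: $3869.31 × 0.0454 = $175.67
Taxable wages = $3869.31 − $175.67 = $3693.64
City income tax: $3693.64 × 0.0204 = $75.35
State withholding: $3693.64 × 0.041 = $151.44
Medicare tax: $3869.31 × 0.0168 = $65.00
Total deductions = $175.67 + $75.35 + $151.44 + $65.00 = $467.46
Net pay = $3869.31 − $467.46 = $3401.85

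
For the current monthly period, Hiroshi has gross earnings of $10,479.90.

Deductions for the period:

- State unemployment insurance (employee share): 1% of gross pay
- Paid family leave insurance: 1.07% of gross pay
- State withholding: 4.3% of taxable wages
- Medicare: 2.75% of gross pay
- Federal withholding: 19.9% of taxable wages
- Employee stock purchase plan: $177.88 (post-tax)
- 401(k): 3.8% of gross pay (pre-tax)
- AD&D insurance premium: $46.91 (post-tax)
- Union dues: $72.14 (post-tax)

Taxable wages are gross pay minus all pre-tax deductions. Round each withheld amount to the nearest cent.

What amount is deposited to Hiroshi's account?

$6,839.84

401(k): $10,479.90 × 0.038 = $398.24
Taxable wages = $10,479.90 − $398.24 = $10,081.66
Federal withholding: $10,081.66 × 0.199 = $2,006.25
State withholding: $10,081.66 × 0.043 = $433.51
State unemployment insurance (employee share): $10,479.90 × 0.01 = $104.80
Paid family leave insurance: $10,479.90 × 0.0107 = $112.13
Medicare: $10,479.90 × 0.0275 = $288.20
AD&D insurance premium: $46.91
Employee stock purchase plan: $177.88
Union dues: $72.14
Total deductions = $398.24 + $2,006.25 + $433.51 + $104.80 + $112.13 + $288.20 + $46.91 + $177.88 + $72.14 = $3,640.06
Net pay = $10,479.90 − $3,640.06 = $6,839.84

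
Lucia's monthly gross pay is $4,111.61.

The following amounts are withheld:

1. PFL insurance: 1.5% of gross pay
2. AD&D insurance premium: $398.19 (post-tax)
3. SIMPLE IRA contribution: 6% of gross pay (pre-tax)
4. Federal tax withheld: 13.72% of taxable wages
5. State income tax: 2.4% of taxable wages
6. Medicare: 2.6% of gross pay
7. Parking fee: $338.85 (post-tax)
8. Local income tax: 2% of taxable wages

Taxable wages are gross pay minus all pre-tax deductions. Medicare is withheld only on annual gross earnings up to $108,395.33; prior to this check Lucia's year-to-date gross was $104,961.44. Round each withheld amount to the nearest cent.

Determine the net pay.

$2,276.59

SIMPLE IRA contribution: $4,111.61 × 0.06 = $246.70
Taxable wages = $4,111.61 − $246.70 = $3,864.91
State income tax: $3,864.91 × 0.024 = $92.76
Federal tax withheld: $3,864.91 × 0.1372 = $530.27
Local income tax: $3,864.91 × 0.02 = $77.30
PFL insurance: $4,111.61 × 0.015 = $61.67
Medicare: only $108,395.33 − $104,961.44 = $3,433.89 of this check is subject → $3,433.89 × 0.026 = $89.28
AD&D insurance premium: $398.19
Parking fee: $338.85
Total deductions = $246.70 + $92.76 + $530.27 + $77.30 + $61.67 + $89.28 + $398.19 + $338.85 = $1,835.02
Net pay = $4,111.61 − $1,835.02 = $2,276.59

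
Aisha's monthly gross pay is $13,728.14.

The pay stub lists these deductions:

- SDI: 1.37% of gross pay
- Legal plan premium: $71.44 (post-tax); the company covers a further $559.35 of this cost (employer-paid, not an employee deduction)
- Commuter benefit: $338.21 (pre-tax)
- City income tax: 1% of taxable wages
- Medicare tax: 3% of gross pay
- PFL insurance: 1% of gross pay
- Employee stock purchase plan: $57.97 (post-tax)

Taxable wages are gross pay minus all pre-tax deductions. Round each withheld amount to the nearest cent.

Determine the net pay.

$12,389.42

Commuter benefit: $338.21
Taxable wages = $13,728.14 − $338.21 = $13,389.93
City income tax: $13,389.93 × 0.01 = $133.90
SDI: $13,728.14 × 0.0137 = $188.08
PFL insurance: $13,728.14 × 0.01 = $137.28
Medicare tax: $13,728.14 × 0.03 = $411.84
Employee stock purchase plan: $57.97
Legal plan premium: $71.44
(Employer's $559.35 toward legal plan premium is not withheld from the employee.)
Total deductions = $338.21 + $133.90 + $188.08 + $137.28 + $411.84 + $57.97 + $71.44 = $1,338.72
Net pay = $13,728.14 − $1,338.72 = $12,389.42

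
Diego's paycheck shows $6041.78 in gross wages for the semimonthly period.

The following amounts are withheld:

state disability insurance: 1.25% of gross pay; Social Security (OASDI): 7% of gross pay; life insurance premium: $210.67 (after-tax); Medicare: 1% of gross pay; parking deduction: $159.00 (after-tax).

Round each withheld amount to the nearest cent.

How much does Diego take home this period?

Medicare: $6041.78 × 0.01 = $60.42
State disability insurance: $6041.78 × 0.0125 = $75.52
Social Security (OASDI): $6041.78 × 0.07 = $422.92
Life insurance premium: $210.67
Parking deduction: $159.00
Total deductions = $60.42 + $75.52 + $422.92 + $210.67 + $159.00 = $928.53
Net pay = $6041.78 − $928.53 = $5113.25

$5113.25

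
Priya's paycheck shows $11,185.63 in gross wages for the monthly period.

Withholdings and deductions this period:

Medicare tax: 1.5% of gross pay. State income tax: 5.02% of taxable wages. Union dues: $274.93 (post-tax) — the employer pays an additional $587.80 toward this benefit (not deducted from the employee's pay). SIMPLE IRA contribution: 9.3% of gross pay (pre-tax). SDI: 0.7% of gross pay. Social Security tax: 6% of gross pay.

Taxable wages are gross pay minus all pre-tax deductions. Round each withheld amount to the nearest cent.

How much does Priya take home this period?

SIMPLE IRA contribution: $11,185.63 × 0.093 = $1,040.26
Taxable wages = $11,185.63 − $1,040.26 = $10,145.37
State income tax: $10,145.37 × 0.0502 = $509.30
Social Security tax: $11,185.63 × 0.06 = $671.14
Medicare tax: $11,185.63 × 0.015 = $167.78
SDI: $11,185.63 × 0.007 = $78.30
Union dues: $274.93
(Employer's $587.80 toward union dues is not withheld from the employee.)
Total deductions = $1,040.26 + $509.30 + $671.14 + $167.78 + $78.30 + $274.93 = $2,741.71
Net pay = $11,185.63 − $2,741.71 = $8,443.92

$8,443.92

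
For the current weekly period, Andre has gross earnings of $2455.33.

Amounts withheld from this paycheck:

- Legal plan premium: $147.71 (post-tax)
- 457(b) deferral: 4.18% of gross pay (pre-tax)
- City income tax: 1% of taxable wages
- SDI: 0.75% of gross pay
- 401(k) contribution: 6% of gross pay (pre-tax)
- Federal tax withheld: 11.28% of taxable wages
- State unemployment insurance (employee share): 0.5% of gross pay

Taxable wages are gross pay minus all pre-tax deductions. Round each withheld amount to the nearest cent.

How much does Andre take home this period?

457(b) deferral: $2455.33 × 0.0418 = $102.63
401(k) contribution: $2455.33 × 0.06 = $147.32
Pre-tax total = $102.63 + $147.32 = $249.95
Taxable wages = $2455.33 − $249.95 = $2205.38
Federal tax withheld: $2205.38 × 0.1128 = $248.77
City income tax: $2205.38 × 0.01 = $22.05
State unemployment insurance (employee share): $2455.33 × 0.005 = $12.28
SDI: $2455.33 × 0.0075 = $18.41
Legal plan premium: $147.71
Total deductions = $102.63 + $147.32 + $248.77 + $22.05 + $12.28 + $18.41 + $147.71 = $699.17
Net pay = $2455.33 − $699.17 = $1756.16

$1756.16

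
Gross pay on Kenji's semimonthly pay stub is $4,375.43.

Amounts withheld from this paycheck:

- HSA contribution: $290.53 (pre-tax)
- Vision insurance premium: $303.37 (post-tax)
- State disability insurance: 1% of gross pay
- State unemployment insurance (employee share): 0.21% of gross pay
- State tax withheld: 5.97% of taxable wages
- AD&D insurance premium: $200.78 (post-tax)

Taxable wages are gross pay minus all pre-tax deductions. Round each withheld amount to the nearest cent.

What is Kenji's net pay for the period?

$3,283.94

HSA contribution: $290.53
Taxable wages = $4,375.43 − $290.53 = $4,084.90
State tax withheld: $4,084.90 × 0.0597 = $243.87
State unemployment insurance (employee share): $4,375.43 × 0.0021 = $9.19
State disability insurance: $4,375.43 × 0.01 = $43.75
AD&D insurance premium: $200.78
Vision insurance premium: $303.37
Total deductions = $290.53 + $243.87 + $9.19 + $43.75 + $200.78 + $303.37 = $1,091.49
Net pay = $4,375.43 − $1,091.49 = $3,283.94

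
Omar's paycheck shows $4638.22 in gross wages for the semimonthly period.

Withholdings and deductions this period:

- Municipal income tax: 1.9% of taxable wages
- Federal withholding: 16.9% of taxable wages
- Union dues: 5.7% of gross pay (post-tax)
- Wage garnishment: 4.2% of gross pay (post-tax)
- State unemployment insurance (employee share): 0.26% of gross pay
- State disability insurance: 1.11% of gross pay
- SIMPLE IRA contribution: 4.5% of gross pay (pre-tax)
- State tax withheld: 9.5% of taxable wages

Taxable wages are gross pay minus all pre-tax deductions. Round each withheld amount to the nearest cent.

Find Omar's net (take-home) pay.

$2653.22

SIMPLE IRA contribution: $4638.22 × 0.045 = $208.72
Taxable wages = $4638.22 − $208.72 = $4429.50
State tax withheld: $4429.50 × 0.095 = $420.80
Federal withholding: $4429.50 × 0.169 = $748.59
Municipal income tax: $4429.50 × 0.019 = $84.16
State unemployment insurance (employee share): $4638.22 × 0.0026 = $12.06
State disability insurance: $4638.22 × 0.0111 = $51.48
Wage garnishment: $4638.22 × 0.042 = $194.81
Union dues: $4638.22 × 0.057 = $264.38
Total deductions = $208.72 + $420.80 + $748.59 + $84.16 + $12.06 + $51.48 + $194.81 + $264.38 = $1985.00
Net pay = $4638.22 − $1985.00 = $2653.22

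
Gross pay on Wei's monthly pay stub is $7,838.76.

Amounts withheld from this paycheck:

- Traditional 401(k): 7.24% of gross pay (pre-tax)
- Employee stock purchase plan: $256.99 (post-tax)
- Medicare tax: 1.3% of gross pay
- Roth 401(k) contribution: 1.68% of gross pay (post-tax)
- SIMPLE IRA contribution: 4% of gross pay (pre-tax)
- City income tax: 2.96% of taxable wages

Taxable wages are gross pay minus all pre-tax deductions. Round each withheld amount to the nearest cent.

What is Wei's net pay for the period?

SIMPLE IRA contribution: $7,838.76 × 0.04 = $313.55
Traditional 401(k): $7,838.76 × 0.0724 = $567.53
Pre-tax total = $313.55 + $567.53 = $881.08
Taxable wages = $7,838.76 − $881.08 = $6,957.68
City income tax: $6,957.68 × 0.0296 = $205.95
Medicare tax: $7,838.76 × 0.013 = $101.90
Roth 401(k) contribution: $7,838.76 × 0.0168 = $131.69
Employee stock purchase plan: $256.99
Total deductions = $313.55 + $567.53 + $205.95 + $101.90 + $131.69 + $256.99 = $1,577.61
Net pay = $7,838.76 − $1,577.61 = $6,261.15

$6,261.15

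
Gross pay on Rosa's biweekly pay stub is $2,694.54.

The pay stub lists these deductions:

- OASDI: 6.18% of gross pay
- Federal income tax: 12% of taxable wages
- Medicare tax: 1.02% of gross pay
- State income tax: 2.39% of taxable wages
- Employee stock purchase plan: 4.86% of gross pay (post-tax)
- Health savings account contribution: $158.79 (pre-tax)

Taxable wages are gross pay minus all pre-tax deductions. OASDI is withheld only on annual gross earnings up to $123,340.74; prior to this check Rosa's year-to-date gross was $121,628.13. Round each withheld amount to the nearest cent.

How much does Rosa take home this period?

$1,906.59

Health savings account contribution: $158.79
Taxable wages = $2,694.54 − $158.79 = $2,535.75
Federal income tax: $2,535.75 × 0.12 = $304.29
State income tax: $2,535.75 × 0.0239 = $60.60
Medicare tax: $2,694.54 × 0.0102 = $27.48
OASDI: only $123,340.74 − $121,628.13 = $1,712.61 of this check is subject → $1,712.61 × 0.0618 = $105.84
Employee stock purchase plan: $2,694.54 × 0.0486 = $130.95
Total deductions = $158.79 + $304.29 + $60.60 + $27.48 + $105.84 + $130.95 = $787.95
Net pay = $2,694.54 − $787.95 = $1,906.59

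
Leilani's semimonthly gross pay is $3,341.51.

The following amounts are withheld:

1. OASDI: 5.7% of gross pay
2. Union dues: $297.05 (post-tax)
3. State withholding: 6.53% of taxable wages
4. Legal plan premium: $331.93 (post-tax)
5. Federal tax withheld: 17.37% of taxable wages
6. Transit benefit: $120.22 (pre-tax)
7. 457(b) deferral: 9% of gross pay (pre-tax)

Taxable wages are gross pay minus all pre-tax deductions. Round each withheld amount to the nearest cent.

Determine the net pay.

$1,403.09

Transit benefit: $120.22
457(b) deferral: $3,341.51 × 0.09 = $300.74
Pre-tax total = $120.22 + $300.74 = $420.96
Taxable wages = $3,341.51 − $420.96 = $2,920.55
State withholding: $2,920.55 × 0.0653 = $190.71
Federal tax withheld: $2,920.55 × 0.1737 = $507.30
OASDI: $3,341.51 × 0.057 = $190.47
Legal plan premium: $331.93
Union dues: $297.05
Total deductions = $120.22 + $300.74 + $190.71 + $507.30 + $190.47 + $331.93 + $297.05 = $1,938.42
Net pay = $3,341.51 − $1,938.42 = $1,403.09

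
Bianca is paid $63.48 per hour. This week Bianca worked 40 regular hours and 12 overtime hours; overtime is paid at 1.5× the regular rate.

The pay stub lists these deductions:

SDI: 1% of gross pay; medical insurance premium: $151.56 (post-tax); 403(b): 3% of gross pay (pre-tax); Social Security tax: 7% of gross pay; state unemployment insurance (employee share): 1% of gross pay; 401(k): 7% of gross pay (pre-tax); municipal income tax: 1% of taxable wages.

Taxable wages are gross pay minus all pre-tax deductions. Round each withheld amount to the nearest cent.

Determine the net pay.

Regular pay: 40 × $63.48 = $2,539.20
Overtime pay: 12 × $63.48 × 1.5 = $1,142.64
Gross pay = $2,539.20 + $1,142.64 = $3,681.84
403(b): $3,681.84 × 0.03 = $110.46
401(k): $3,681.84 × 0.07 = $257.73
Pre-tax total = $110.46 + $257.73 = $368.19
Taxable wages = $3,681.84 − $368.19 = $3,313.65
Municipal income tax: $3,313.65 × 0.01 = $33.14
Social Security tax: $3,681.84 × 0.07 = $257.73
SDI: $3,681.84 × 0.01 = $36.82
State unemployment insurance (employee share): $3,681.84 × 0.01 = $36.82
Medical insurance premium: $151.56
Total deductions = $110.46 + $257.73 + $33.14 + $257.73 + $36.82 + $36.82 + $151.56 = $884.26
Net pay = $3,681.84 − $884.26 = $2,797.58

$2,797.58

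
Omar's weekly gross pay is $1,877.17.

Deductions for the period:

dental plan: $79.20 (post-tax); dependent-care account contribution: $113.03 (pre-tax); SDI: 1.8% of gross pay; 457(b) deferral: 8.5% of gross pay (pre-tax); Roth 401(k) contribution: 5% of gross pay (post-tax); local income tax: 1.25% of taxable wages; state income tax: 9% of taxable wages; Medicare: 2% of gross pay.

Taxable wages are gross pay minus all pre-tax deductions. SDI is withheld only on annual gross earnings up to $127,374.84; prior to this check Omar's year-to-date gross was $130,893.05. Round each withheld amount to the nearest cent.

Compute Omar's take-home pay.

$1,229.51

Dependent-care account contribution: $113.03
457(b) deferral: $1,877.17 × 0.085 = $159.56
Pre-tax total = $113.03 + $159.56 = $272.59
Taxable wages = $1,877.17 − $272.59 = $1,604.58
State income tax: $1,604.58 × 0.09 = $144.41
Local income tax: $1,604.58 × 0.0125 = $20.06
Medicare: $1,877.17 × 0.02 = $37.54
SDI: annual cap $127,374.84 already reached (YTD $130,893.05), so $0.00
Dental plan: $79.20
Roth 401(k) contribution: $1,877.17 × 0.05 = $93.86
Total deductions = $113.03 + $159.56 + $144.41 + $20.06 + $37.54 + $0.00 + $79.20 + $93.86 = $647.66
Net pay = $1,877.17 − $647.66 = $1,229.51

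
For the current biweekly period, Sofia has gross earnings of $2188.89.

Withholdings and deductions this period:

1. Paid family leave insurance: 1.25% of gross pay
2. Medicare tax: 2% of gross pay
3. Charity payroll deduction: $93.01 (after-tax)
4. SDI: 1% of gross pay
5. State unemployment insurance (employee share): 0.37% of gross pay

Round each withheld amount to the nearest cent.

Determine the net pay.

Medicare tax: $2188.89 × 0.02 = $43.78
State unemployment insurance (employee share): $2188.89 × 0.0037 = $8.10
Paid family leave insurance: $2188.89 × 0.0125 = $27.36
SDI: $2188.89 × 0.01 = $21.89
Charity payroll deduction: $93.01
Total deductions = $43.78 + $8.10 + $27.36 + $21.89 + $93.01 = $194.14
Net pay = $2188.89 − $194.14 = $1994.75

$1994.75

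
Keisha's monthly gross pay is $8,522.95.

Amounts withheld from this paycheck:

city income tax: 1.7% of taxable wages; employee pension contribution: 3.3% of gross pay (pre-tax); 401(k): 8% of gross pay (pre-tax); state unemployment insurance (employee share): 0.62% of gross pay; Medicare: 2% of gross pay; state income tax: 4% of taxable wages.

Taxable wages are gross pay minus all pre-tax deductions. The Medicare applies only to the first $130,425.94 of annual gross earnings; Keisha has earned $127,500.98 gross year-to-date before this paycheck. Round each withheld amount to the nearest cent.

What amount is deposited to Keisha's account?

Employee pension contribution: $8,522.95 × 0.033 = $281.26
401(k): $8,522.95 × 0.08 = $681.84
Pre-tax total = $281.26 + $681.84 = $963.10
Taxable wages = $8,522.95 − $963.10 = $7,559.85
City income tax: $7,559.85 × 0.017 = $128.52
State income tax: $7,559.85 × 0.04 = $302.39
State unemployment insurance (employee share): $8,522.95 × 0.0062 = $52.84
Medicare: only $130,425.94 − $127,500.98 = $2,924.96 of this check is subject → $2,924.96 × 0.02 = $58.50
Total deductions = $281.26 + $681.84 + $128.52 + $302.39 + $52.84 + $58.50 = $1,505.35
Net pay = $8,522.95 − $1,505.35 = $7,017.60

$7,017.60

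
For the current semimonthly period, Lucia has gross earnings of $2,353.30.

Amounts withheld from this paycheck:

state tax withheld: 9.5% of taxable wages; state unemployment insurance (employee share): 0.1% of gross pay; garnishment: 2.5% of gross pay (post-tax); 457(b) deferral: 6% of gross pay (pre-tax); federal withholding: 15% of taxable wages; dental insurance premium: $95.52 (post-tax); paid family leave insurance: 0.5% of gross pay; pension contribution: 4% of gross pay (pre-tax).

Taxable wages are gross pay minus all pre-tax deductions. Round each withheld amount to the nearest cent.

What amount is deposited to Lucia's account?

457(b) deferral: $2,353.30 × 0.06 = $141.20
Pension contribution: $2,353.30 × 0.04 = $94.13
Pre-tax total = $141.20 + $94.13 = $235.33
Taxable wages = $2,353.30 − $235.33 = $2,117.97
State tax withheld: $2,117.97 × 0.095 = $201.21
Federal withholding: $2,117.97 × 0.15 = $317.70
State unemployment insurance (employee share): $2,353.30 × 0.001 = $2.35
Paid family leave insurance: $2,353.30 × 0.005 = $11.77
Dental insurance premium: $95.52
Garnishment: $2,353.30 × 0.025 = $58.83
Total deductions = $141.20 + $94.13 + $201.21 + $317.70 + $2.35 + $11.77 + $95.52 + $58.83 = $922.71
Net pay = $2,353.30 − $922.71 = $1,430.59

$1,430.59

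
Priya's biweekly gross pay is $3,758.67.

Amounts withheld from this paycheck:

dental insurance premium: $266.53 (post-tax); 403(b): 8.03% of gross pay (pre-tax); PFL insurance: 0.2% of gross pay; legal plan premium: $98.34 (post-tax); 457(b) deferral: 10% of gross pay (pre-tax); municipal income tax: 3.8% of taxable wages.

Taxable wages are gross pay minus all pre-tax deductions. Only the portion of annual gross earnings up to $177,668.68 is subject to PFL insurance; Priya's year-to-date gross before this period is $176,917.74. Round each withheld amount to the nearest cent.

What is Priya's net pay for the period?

403(b): $3,758.67 × 0.0803 = $301.82
457(b) deferral: $3,758.67 × 0.1 = $375.87
Pre-tax total = $301.82 + $375.87 = $677.69
Taxable wages = $3,758.67 − $677.69 = $3,080.98
Municipal income tax: $3,080.98 × 0.038 = $117.08
PFL insurance: only $177,668.68 − $176,917.74 = $750.94 of this check is subject → $750.94 × 0.002 = $1.50
Dental insurance premium: $266.53
Legal plan premium: $98.34
Total deductions = $301.82 + $375.87 + $117.08 + $1.50 + $266.53 + $98.34 = $1,161.14
Net pay = $3,758.67 − $1,161.14 = $2,597.53

$2,597.53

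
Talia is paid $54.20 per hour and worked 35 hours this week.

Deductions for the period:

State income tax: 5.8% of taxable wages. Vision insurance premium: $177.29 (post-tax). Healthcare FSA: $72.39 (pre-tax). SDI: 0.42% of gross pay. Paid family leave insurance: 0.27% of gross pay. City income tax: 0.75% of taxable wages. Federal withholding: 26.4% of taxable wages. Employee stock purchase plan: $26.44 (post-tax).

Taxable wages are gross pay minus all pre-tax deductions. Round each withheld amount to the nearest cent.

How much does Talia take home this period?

Gross pay: 35 × $54.20 = $1897.00
Healthcare FSA: $72.39
Taxable wages = $1897.00 − $72.39 = $1824.61
City income tax: $1824.61 × 0.0075 = $13.68
State income tax: $1824.61 × 0.058 = $105.83
Federal withholding: $1824.61 × 0.264 = $481.70
Paid family leave insurance: $1897.00 × 0.0027 = $5.12
SDI: $1897.00 × 0.0042 = $7.97
Employee stock purchase plan: $26.44
Vision insurance premium: $177.29
Total deductions = $72.39 + $13.68 + $105.83 + $481.70 + $5.12 + $7.97 + $26.44 + $177.29 = $890.42
Net pay = $1897.00 − $890.42 = $1006.58

$1006.58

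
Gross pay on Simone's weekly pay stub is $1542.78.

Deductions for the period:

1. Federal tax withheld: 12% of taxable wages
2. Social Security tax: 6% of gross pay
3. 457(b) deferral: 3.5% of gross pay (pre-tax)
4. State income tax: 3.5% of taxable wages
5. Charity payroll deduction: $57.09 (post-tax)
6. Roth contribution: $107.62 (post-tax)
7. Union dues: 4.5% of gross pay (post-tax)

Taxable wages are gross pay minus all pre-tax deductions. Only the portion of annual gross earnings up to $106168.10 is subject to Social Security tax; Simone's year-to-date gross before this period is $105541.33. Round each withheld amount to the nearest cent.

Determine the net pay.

457(b) deferral: $1542.78 × 0.035 = $54.00
Taxable wages = $1542.78 − $54.00 = $1488.78
Federal tax withheld: $1488.78 × 0.12 = $178.65
State income tax: $1488.78 × 0.035 = $52.11
Social Security tax: only $106168.10 − $105541.33 = $626.77 of this check is subject → $626.77 × 0.06 = $37.61
Roth contribution: $107.62
Charity payroll deduction: $57.09
Union dues: $1542.78 × 0.045 = $69.43
Total deductions = $54.00 + $178.65 + $52.11 + $37.61 + $107.62 + $57.09 + $69.43 = $556.51
Net pay = $1542.78 − $556.51 = $986.27

$986.27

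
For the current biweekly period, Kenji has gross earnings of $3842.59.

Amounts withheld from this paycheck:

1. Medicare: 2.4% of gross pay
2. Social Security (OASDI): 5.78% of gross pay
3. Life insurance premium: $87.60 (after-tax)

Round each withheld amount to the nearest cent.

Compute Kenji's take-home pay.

Medicare: $3842.59 × 0.024 = $92.22
Social Security (OASDI): $3842.59 × 0.0578 = $222.10
Life insurance premium: $87.60
Total deductions = $92.22 + $222.10 + $87.60 = $401.92
Net pay = $3842.59 − $401.92 = $3440.67

$3440.67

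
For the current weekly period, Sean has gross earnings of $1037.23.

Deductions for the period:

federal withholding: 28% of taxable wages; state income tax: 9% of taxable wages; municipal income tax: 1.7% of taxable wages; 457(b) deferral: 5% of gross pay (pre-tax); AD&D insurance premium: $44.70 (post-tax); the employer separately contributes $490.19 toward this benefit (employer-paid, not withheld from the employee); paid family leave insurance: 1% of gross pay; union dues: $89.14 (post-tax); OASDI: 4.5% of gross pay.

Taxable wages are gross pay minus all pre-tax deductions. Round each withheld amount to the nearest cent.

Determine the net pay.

$413.15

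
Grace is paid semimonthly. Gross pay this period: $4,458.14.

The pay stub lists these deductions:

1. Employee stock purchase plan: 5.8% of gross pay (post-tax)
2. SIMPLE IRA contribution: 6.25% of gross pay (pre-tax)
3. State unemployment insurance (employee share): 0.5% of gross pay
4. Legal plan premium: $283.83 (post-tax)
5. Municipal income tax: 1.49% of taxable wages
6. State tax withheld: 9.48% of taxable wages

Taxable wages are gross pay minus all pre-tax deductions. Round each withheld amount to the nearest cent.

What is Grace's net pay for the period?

SIMPLE IRA contribution: $4,458.14 × 0.0625 = $278.63
Taxable wages = $4,458.14 − $278.63 = $4,179.51
Municipal income tax: $4,179.51 × 0.0149 = $62.27
State tax withheld: $4,179.51 × 0.0948 = $396.22
State unemployment insurance (employee share): $4,458.14 × 0.005 = $22.29
Legal plan premium: $283.83
Employee stock purchase plan: $4,458.14 × 0.058 = $258.57
Total deductions = $278.63 + $62.27 + $396.22 + $22.29 + $283.83 + $258.57 = $1,301.81
Net pay = $4,458.14 − $1,301.81 = $3,156.33

$3,156.33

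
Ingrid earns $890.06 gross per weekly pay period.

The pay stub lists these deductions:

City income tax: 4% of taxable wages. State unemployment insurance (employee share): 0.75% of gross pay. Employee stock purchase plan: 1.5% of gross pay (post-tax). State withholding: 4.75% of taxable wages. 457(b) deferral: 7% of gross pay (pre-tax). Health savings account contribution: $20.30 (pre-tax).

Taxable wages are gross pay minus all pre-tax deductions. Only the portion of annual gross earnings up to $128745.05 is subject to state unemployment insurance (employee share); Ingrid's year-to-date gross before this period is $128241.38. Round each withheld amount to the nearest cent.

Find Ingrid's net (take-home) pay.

$719.68

457(b) deferral: $890.06 × 0.07 = $62.30
Health savings account contribution: $20.30
Pre-tax total = $62.30 + $20.30 = $82.60
Taxable wages = $890.06 − $82.60 = $807.46
City income tax: $807.46 × 0.04 = $32.30
State withholding: $807.46 × 0.0475 = $38.35
State unemployment insurance (employee share): only $128745.05 − $128241.38 = $503.67 of this check is subject → $503.67 × 0.0075 = $3.78
Employee stock purchase plan: $890.06 × 0.015 = $13.35
Total deductions = $62.30 + $20.30 + $32.30 + $38.35 + $3.78 + $13.35 = $170.38
Net pay = $890.06 − $170.38 = $719.68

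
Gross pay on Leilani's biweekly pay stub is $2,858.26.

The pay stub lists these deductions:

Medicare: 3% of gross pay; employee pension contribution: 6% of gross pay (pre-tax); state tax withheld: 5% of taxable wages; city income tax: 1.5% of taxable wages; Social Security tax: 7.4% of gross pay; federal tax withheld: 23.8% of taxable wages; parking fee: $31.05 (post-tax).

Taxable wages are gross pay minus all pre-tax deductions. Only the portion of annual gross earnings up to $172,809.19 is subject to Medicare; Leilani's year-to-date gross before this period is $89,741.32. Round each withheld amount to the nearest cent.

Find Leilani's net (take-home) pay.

$1,544.36

Employee pension contribution: $2,858.26 × 0.06 = $171.50
Taxable wages = $2,858.26 − $171.50 = $2,686.76
State tax withheld: $2,686.76 × 0.05 = $134.34
City income tax: $2,686.76 × 0.015 = $40.30
Federal tax withheld: $2,686.76 × 0.238 = $639.45
Social Security tax: $2,858.26 × 0.074 = $211.51
Medicare: cap not yet reached, full $2,858.26 is subject → $2,858.26 × 0.03 = $85.75
Parking fee: $31.05
Total deductions = $171.50 + $134.34 + $40.30 + $639.45 + $211.51 + $85.75 + $31.05 = $1,313.90
Net pay = $2,858.26 − $1,313.90 = $1,544.36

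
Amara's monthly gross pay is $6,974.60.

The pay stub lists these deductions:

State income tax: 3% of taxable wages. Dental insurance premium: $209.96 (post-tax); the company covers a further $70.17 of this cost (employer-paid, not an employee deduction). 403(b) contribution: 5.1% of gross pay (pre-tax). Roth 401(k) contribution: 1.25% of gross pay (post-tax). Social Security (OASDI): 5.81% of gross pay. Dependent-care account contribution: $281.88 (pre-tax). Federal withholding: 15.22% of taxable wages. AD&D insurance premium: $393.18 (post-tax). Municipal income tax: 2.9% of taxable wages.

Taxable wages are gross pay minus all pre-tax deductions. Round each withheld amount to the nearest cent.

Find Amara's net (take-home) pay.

403(b) contribution: $6,974.60 × 0.051 = $355.70
Dependent-care account contribution: $281.88
Pre-tax total = $355.70 + $281.88 = $637.58
Taxable wages = $6,974.60 − $637.58 = $6,337.02
Municipal income tax: $6,337.02 × 0.029 = $183.77
State income tax: $6,337.02 × 0.03 = $190.11
Federal withholding: $6,337.02 × 0.1522 = $964.49
Social Security (OASDI): $6,974.60 × 0.0581 = $405.22
Roth 401(k) contribution: $6,974.60 × 0.0125 = $87.18
Dental insurance premium: $209.96
AD&D insurance premium: $393.18
(Employer's $70.17 toward dental insurance premium is not withheld from the employee.)
Total deductions = $355.70 + $281.88 + $183.77 + $190.11 + $964.49 + $405.22 + $87.18 + $209.96 + $393.18 = $3,071.49
Net pay = $6,974.60 − $3,071.49 = $3,903.11

$3,903.11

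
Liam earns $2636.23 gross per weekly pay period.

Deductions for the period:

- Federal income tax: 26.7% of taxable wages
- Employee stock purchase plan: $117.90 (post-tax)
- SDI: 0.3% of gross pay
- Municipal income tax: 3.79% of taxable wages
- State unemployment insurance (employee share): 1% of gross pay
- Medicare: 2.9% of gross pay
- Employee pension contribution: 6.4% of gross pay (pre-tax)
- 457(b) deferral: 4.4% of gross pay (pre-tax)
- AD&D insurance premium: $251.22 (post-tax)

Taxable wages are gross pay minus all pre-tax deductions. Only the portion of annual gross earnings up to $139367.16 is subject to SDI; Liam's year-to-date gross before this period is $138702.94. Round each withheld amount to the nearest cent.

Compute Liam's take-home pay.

$1160.62

Employee pension contribution: $2636.23 × 0.064 = $168.72
457(b) deferral: $2636.23 × 0.044 = $115.99
Pre-tax total = $168.72 + $115.99 = $284.71
Taxable wages = $2636.23 − $284.71 = $2351.52
Municipal income tax: $2351.52 × 0.0379 = $89.12
Federal income tax: $2351.52 × 0.267 = $627.86
SDI: only $139367.16 − $138702.94 = $664.22 of this check is subject → $664.22 × 0.003 = $1.99
State unemployment insurance (employee share): $2636.23 × 0.01 = $26.36
Medicare: $2636.23 × 0.029 = $76.45
AD&D insurance premium: $251.22
Employee stock purchase plan: $117.90
Total deductions = $168.72 + $115.99 + $89.12 + $627.86 + $1.99 + $26.36 + $76.45 + $251.22 + $117.90 = $1475.61
Net pay = $2636.23 − $1475.61 = $1160.62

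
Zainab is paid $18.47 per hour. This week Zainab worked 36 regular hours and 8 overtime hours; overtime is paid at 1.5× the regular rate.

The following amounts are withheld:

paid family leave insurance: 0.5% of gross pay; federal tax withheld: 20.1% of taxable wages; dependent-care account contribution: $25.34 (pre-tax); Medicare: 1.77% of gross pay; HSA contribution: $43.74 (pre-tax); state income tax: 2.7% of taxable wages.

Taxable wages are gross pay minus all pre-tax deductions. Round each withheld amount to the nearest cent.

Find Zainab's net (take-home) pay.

$610.98

Regular pay: 36 × $18.47 = $664.92
Overtime pay: 8 × $18.47 × 1.5 = $221.64
Gross pay = $664.92 + $221.64 = $886.56
HSA contribution: $43.74
Dependent-care account contribution: $25.34
Pre-tax total = $43.74 + $25.34 = $69.08
Taxable wages = $886.56 − $69.08 = $817.48
State income tax: $817.48 × 0.027 = $22.07
Federal tax withheld: $817.48 × 0.201 = $164.31
Medicare: $886.56 × 0.0177 = $15.69
Paid family leave insurance: $886.56 × 0.005 = $4.43
Total deductions = $43.74 + $25.34 + $22.07 + $164.31 + $15.69 + $4.43 = $275.58
Net pay = $886.56 − $275.58 = $610.98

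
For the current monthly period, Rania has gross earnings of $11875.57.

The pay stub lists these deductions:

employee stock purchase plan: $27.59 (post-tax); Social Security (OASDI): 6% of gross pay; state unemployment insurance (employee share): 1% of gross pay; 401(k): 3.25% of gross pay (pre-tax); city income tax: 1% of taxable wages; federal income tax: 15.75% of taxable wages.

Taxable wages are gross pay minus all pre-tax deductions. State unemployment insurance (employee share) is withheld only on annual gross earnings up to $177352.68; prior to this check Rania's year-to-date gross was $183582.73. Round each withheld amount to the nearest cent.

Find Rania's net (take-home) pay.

401(k): $11875.57 × 0.0325 = $385.96
Taxable wages = $11875.57 − $385.96 = $11489.61
City income tax: $11489.61 × 0.01 = $114.90
Federal income tax: $11489.61 × 0.1575 = $1809.61
Social Security (OASDI): $11875.57 × 0.06 = $712.53
State unemployment insurance (employee share): annual cap $177352.68 already reached (YTD $183582.73), so $0.00
Employee stock purchase plan: $27.59
Total deductions = $385.96 + $114.90 + $1809.61 + $712.53 + $0.00 + $27.59 = $3050.59
Net pay = $11875.57 − $3050.59 = $8824.98

$8824.98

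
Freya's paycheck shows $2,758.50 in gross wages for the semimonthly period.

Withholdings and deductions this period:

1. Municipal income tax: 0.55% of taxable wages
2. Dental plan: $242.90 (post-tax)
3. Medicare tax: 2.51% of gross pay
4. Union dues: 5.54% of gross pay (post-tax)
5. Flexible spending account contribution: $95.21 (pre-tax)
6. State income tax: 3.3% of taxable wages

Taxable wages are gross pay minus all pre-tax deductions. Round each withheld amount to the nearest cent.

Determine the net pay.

Flexible spending account contribution: $95.21
Taxable wages = $2,758.50 − $95.21 = $2,663.29
State income tax: $2,663.29 × 0.033 = $87.89
Municipal income tax: $2,663.29 × 0.0055 = $14.65
Medicare tax: $2,758.50 × 0.0251 = $69.24
Dental plan: $242.90
Union dues: $2,758.50 × 0.0554 = $152.82
Total deductions = $95.21 + $87.89 + $14.65 + $69.24 + $242.90 + $152.82 = $662.71
Net pay = $2,758.50 − $662.71 = $2,095.79

$2,095.79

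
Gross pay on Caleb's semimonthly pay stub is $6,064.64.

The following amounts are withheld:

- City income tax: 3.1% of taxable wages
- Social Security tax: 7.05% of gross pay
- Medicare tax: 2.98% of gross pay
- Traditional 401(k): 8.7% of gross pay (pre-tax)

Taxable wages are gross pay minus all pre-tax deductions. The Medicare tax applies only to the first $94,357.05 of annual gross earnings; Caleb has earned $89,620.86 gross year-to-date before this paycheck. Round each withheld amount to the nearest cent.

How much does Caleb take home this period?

Traditional 401(k): $6,064.64 × 0.087 = $527.62
Taxable wages = $6,064.64 − $527.62 = $5,537.02
City income tax: $5,537.02 × 0.031 = $171.65
Medicare tax: only $94,357.05 − $89,620.86 = $4,736.19 of this check is subject → $4,736.19 × 0.0298 = $141.14
Social Security tax: $6,064.64 × 0.0705 = $427.56
Total deductions = $527.62 + $171.65 + $141.14 + $427.56 = $1,267.97
Net pay = $6,064.64 − $1,267.97 = $4,796.67

$4,796.67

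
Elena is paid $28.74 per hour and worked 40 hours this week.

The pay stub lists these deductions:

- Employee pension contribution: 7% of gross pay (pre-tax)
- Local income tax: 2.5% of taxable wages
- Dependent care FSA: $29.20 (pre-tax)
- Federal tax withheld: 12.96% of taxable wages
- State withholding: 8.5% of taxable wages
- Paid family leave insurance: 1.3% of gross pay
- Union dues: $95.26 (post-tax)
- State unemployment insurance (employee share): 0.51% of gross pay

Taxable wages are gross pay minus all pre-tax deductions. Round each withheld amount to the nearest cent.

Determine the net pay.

Gross pay: 40 × $28.74 = $1,149.60
Employee pension contribution: $1,149.60 × 0.07 = $80.47
Dependent care FSA: $29.20
Pre-tax total = $80.47 + $29.20 = $109.67
Taxable wages = $1,149.60 − $109.67 = $1,039.93
Local income tax: $1,039.93 × 0.025 = $26.00
State withholding: $1,039.93 × 0.085 = $88.39
Federal tax withheld: $1,039.93 × 0.1296 = $134.77
State unemployment insurance (employee share): $1,149.60 × 0.0051 = $5.86
Paid family leave insurance: $1,149.60 × 0.013 = $14.94
Union dues: $95.26
Total deductions = $80.47 + $29.20 + $26.00 + $88.39 + $134.77 + $5.86 + $14.94 + $95.26 = $474.89
Net pay = $1,149.60 − $474.89 = $674.71

$674.71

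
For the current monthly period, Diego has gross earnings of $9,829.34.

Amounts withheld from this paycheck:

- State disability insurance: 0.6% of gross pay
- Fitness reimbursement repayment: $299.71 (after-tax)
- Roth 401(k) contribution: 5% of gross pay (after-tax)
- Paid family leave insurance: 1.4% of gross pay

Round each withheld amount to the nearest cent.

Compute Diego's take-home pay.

State disability insurance: $9,829.34 × 0.006 = $58.98
Paid family leave insurance: $9,829.34 × 0.014 = $137.61
Roth 401(k) contribution: $9,829.34 × 0.05 = $491.47
Fitness reimbursement repayment: $299.71
Total deductions = $58.98 + $137.61 + $491.47 + $299.71 = $987.77
Net pay = $9,829.34 − $987.77 = $8,841.57

$8,841.57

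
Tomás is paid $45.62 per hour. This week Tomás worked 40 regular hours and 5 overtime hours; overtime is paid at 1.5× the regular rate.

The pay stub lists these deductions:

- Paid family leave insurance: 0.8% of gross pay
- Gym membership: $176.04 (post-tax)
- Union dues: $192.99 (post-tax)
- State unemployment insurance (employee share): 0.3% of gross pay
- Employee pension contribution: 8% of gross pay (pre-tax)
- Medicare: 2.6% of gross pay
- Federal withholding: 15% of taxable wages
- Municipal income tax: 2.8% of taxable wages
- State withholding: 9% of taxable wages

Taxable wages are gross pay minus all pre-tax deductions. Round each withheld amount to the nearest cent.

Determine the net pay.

Regular pay: 40 × $45.62 = $1,824.80
Overtime pay: 5 × $45.62 × 1.5 = $342.15
Gross pay = $1,824.80 + $342.15 = $2,166.95
Employee pension contribution: $2,166.95 × 0.08 = $173.36
Taxable wages = $2,166.95 − $173.36 = $1,993.59
State withholding: $1,993.59 × 0.09 = $179.42
Municipal income tax: $1,993.59 × 0.028 = $55.82
Federal withholding: $1,993.59 × 0.15 = $299.04
State unemployment insurance (employee share): $2,166.95 × 0.003 = $6.50
Paid family leave insurance: $2,166.95 × 0.008 = $17.34
Medicare: $2,166.95 × 0.026 = $56.34
Gym membership: $176.04
Union dues: $192.99
Total deductions = $173.36 + $179.42 + $55.82 + $299.04 + $6.50 + $17.34 + $56.34 + $176.04 + $192.99 = $1,156.85
Net pay = $2,166.95 − $1,156.85 = $1,010.10

$1,010.10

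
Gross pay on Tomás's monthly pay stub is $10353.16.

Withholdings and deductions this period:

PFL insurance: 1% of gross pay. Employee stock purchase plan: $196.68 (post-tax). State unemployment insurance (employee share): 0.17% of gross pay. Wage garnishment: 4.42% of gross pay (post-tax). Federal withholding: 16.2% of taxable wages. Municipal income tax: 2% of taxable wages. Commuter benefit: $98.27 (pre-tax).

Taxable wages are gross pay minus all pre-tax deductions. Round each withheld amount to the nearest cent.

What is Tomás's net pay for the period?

Commuter benefit: $98.27
Taxable wages = $10353.16 − $98.27 = $10254.89
Municipal income tax: $10254.89 × 0.02 = $205.10
Federal withholding: $10254.89 × 0.162 = $1661.29
PFL insurance: $10353.16 × 0.01 = $103.53
State unemployment insurance (employee share): $10353.16 × 0.0017 = $17.60
Employee stock purchase plan: $196.68
Wage garnishment: $10353.16 × 0.0442 = $457.61
Total deductions = $98.27 + $205.10 + $1661.29 + $103.53 + $17.60 + $196.68 + $457.61 = $2740.08
Net pay = $10353.16 − $2740.08 = $7613.08

$7613.08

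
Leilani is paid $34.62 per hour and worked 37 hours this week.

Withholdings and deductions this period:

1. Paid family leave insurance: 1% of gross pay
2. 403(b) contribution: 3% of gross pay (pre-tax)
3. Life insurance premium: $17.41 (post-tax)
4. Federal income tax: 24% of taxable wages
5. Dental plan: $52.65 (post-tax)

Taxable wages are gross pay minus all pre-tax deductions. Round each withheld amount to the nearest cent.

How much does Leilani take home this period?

Gross pay: 37 × $34.62 = $1,280.94
403(b) contribution: $1,280.94 × 0.03 = $38.43
Taxable wages = $1,280.94 − $38.43 = $1,242.51
Federal income tax: $1,242.51 × 0.24 = $298.20
Paid family leave insurance: $1,280.94 × 0.01 = $12.81
Dental plan: $52.65
Life insurance premium: $17.41
Total deductions = $38.43 + $298.20 + $12.81 + $52.65 + $17.41 = $419.50
Net pay = $1,280.94 − $419.50 = $861.44

$861.44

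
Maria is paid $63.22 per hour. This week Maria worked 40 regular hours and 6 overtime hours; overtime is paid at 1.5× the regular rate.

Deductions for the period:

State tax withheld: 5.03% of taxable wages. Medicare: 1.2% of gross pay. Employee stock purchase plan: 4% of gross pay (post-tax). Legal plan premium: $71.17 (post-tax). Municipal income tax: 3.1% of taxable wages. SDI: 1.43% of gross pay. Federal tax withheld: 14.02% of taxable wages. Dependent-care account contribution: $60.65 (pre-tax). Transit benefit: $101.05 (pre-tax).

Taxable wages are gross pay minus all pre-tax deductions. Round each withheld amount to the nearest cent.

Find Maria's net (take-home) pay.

$2009.19

Regular pay: 40 × $63.22 = $2528.80
Overtime pay: 6 × $63.22 × 1.5 = $568.98
Gross pay = $2528.80 + $568.98 = $3097.78
Transit benefit: $101.05
Dependent-care account contribution: $60.65
Pre-tax total = $101.05 + $60.65 = $161.70
Taxable wages = $3097.78 − $161.70 = $2936.08
Municipal income tax: $2936.08 × 0.031 = $91.02
Federal tax withheld: $2936.08 × 0.1402 = $411.64
State tax withheld: $2936.08 × 0.0503 = $147.68
SDI: $3097.78 × 0.0143 = $44.30
Medicare: $3097.78 × 0.012 = $37.17
Employee stock purchase plan: $3097.78 × 0.04 = $123.91
Legal plan premium: $71.17
Total deductions = $101.05 + $60.65 + $91.02 + $411.64 + $147.68 + $44.30 + $37.17 + $123.91 + $71.17 = $1088.59
Net pay = $3097.78 − $1088.59 = $2009.19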